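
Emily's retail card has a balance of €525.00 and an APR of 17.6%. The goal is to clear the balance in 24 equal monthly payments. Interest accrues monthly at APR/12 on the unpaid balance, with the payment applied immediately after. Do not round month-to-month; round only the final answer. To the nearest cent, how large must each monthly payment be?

€26.11

Monthly rate r = 17.6%/12 = 1.46667% = 0.0146667.
Level-payment amortization: P = B₀·r / (1 − (1+r)^(−n)) = 525.00·0.0146667 / (1 − 1.01467^(−24)).
Denominator 1 − (1+r)^(−24) = 0.294919735.
P = 7.7 / 0.294919735 ≈ 26.11.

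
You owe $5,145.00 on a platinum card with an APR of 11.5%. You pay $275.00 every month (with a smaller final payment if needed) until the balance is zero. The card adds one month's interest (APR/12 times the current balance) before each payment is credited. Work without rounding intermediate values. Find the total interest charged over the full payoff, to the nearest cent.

Monthly rate r = 11.5%/12 = 0.958333% = 0.00958333.
Payoff takes n = ⌈−ln(1 − rB₀/P)/ln(1+r)⌉ = ⌈20.717⌉ = 21 payments; the last is $197.43.
Total paid = 20·$275.00 + $197.43 = $5,697.43.
Total interest = total paid − principal = $5,697.43 − $5,145.00 = $552.43.

$552.43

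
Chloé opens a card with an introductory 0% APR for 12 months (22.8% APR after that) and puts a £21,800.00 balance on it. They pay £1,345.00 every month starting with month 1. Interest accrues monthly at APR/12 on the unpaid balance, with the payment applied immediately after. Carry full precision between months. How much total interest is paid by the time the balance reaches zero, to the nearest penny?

Promo months 1–12 at r₀ = 0%/12 = 0; months 13+ at r₁ = 22.8%/12 = 0.019.
After month 12 (no interest yet): B = £21,800.00 − 12·£1,345.00 = £5,660.00.
Then at r₁ with £1,345.00/mo: n₂ = −ln(1 − r₁·B/P)/ln(1+r₁) ≈ 4.43 → 5 more payments.
Total paid = 16·£1,345.00 + £578.07 = £22,098.07; interest = £22,098.07 − £21,800.00 = £298.07.

£298.07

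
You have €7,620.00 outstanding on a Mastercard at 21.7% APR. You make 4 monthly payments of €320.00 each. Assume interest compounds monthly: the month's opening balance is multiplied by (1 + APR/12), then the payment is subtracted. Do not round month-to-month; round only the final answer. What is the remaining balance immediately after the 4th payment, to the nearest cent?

Monthly rate r = 21.7%/12 = 1.80833% = 0.0180833.
Each month: B ← B·(1+r) − €320.00.
Month 1: interest €137.79; balance after payment €7,437.80.
Month 2: interest €134.50; balance after payment €7,252.30.
Month 3: interest €131.15; balance after payment €7,063.44.
Month 4: interest €127.73; balance after payment €6,871.17.

€6,871.17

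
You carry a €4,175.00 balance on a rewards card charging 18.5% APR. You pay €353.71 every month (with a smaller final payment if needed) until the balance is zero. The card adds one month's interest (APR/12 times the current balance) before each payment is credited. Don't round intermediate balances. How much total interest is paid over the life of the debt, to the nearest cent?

€469.05

Monthly rate r = 18.5%/12 = 1.54167% = 0.0154167.
Payoff takes n = ⌈−ln(1 − rB₀/P)/ln(1+r)⌉ = ⌈13.129⌉ = 14 payments; the last is €45.82.
Total paid = 13·€353.71 + €45.82 = €4,644.05.
Total interest = total paid − principal = €4,644.05 − €4,175.00 = €469.05.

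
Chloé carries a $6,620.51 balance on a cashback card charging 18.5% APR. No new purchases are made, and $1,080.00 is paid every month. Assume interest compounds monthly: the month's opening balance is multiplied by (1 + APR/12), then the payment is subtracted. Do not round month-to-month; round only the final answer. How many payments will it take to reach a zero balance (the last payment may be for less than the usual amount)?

7 months

Monthly rate r = 18.5%/12 = 1.54167% = 0.0154167.
Recurrence: B ← B·(1+r) − $1,080.00.
Month 1: interest $102.07; balance after payment $5,642.58.
Month 2: interest $86.99; balance after payment $4,649.57.
Closed form: n = −ln(1 − rB₀/P)/ln(1+r) = −ln(0.90549)/ln(1.01542) ≈ 6.489, so the balance reaches zero during payment 7.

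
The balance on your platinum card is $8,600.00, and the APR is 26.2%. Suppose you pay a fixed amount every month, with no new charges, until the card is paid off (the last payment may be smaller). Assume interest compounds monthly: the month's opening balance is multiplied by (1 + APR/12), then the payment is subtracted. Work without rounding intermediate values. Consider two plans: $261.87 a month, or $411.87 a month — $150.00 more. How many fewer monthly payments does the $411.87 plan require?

Monthly rate r = 26.2%/12 = 2.18333% = 0.0218333.
At $261.87/mo: n = ⌈−ln(1 − rB₀/P)/ln(1+r)⌉ = 59 payments (last $118.07); total interest = total paid − $8,600.00 = $6,706.53.
At $411.87/mo: 29 payments (last $73.98); total interest $3,006.34.
Payments saved = 59 − 29 = 30.

30 fewer payments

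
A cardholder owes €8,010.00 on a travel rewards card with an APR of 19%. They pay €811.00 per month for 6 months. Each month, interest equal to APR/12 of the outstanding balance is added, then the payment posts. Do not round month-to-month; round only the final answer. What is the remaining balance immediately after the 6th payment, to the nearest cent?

Monthly rate r = 19%/12 = 1.58333% = 0.0158333.
Each month: B ← B·(1+r) − €811.00.
Month 1: interest €126.83; balance after payment €7,325.82.
Month 2: interest €115.99; balance after payment €6,630.82.
Month 3: interest €104.99; balance after payment €5,924.81.
Month 4: interest €93.81; balance after payment €5,207.61.
Month 5: interest €82.45; balance after payment €4,479.07.
Month 6: interest €70.92; balance after payment €3,738.99.

€3,738.99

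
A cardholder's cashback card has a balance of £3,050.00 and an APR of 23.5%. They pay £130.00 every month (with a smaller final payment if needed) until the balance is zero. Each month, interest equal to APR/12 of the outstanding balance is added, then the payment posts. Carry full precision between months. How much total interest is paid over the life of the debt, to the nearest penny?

£1,073.84

Monthly rate r = 23.5%/12 = 1.95833% = 0.0195833.
Payoff takes n = ⌈−ln(1 − rB₀/P)/ln(1+r)⌉ = ⌈31.720⌉ = 32 payments; the last is £93.84.
Total paid = 31·£130.00 + £93.84 = £4,123.84.
Total interest = total paid − principal = £4,123.84 − £3,050.00 = £1,073.84.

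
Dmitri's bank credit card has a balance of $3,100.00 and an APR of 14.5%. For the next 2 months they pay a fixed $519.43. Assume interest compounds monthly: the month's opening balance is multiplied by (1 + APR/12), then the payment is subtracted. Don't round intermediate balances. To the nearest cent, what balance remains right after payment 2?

Monthly rate r = 14.5%/12 = 1.20833% = 0.0120833.
Each month: B ← B·(1+r) − $519.43.
Month 1: interest $37.46; balance after payment $2,618.03.
Month 2: interest $31.63; balance after payment $2,130.23.

$2,130.23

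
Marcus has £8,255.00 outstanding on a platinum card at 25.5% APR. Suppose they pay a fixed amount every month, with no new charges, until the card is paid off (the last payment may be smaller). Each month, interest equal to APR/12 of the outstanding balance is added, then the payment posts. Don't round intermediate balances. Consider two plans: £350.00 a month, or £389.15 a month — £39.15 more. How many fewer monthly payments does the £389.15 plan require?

Monthly rate r = 25.5%/12 = 2.125% = 0.02125.
At £350.00/mo: n = ⌈−ln(1 − rB₀/P)/ln(1+r)⌉ = 34 payments (last £27.56); total interest = total paid − £8,255.00 = £3,322.56.
At £389.15/mo: 29 payments (last £194.96); total interest £2,836.16.
Payments saved = 34 − 29 = 5.

5 fewer payments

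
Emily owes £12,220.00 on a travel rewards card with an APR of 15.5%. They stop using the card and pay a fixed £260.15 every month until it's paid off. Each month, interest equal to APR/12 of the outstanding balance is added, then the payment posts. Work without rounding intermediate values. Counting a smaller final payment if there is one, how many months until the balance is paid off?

73 payments

Monthly rate r = 15.5%/12 = 1.29167% = 0.0129167.
Recurrence: B ← B·(1+r) − £260.15.
Month 1: interest £157.84; balance after payment £12,117.69.
Month 2: interest £156.52; balance after payment £12,014.06.
Closed form: n = −ln(1 − rB₀/P)/ln(1+r) = −ln(0.39327)/ln(1.01292) ≈ 72.719, so the balance reaches zero during payment 73.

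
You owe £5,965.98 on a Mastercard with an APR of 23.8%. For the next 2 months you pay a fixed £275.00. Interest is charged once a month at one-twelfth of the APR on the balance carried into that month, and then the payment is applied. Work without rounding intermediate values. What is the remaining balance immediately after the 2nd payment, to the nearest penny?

£5,649.52

Monthly rate r = 23.8%/12 = 1.98333% = 0.0198333.
Each month: B ← B·(1+r) − £275.00.
Month 1: interest £118.33; balance after payment £5,809.31.
Month 2: interest £115.22; balance after payment £5,649.52.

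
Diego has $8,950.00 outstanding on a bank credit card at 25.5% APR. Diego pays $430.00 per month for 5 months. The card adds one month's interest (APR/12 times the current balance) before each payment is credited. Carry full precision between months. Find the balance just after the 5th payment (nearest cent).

$7,698.88

Monthly rate r = 25.5%/12 = 2.125% = 0.02125.
Each month: B ← B·(1+r) − $430.00.
Month 1: interest $190.19; balance after payment $8,710.19.
Month 2: interest $185.09; balance after payment $8,465.28.
Month 3: interest $179.89; balance after payment $8,215.17.
Month 4: interest $174.57; balance after payment $7,959.74.
Month 5: interest $169.14; balance after payment $7,698.88.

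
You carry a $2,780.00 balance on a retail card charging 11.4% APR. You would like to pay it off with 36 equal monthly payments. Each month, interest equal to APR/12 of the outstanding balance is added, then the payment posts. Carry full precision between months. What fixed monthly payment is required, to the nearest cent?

Monthly rate r = 11.4%/12 = 0.95% = 0.0095.
Level-payment amortization: P = B₀·r / (1 − (1+r)^(−n)) = 2780.00·0.0095 / (1 − 1.0095^(−36)).
Denominator 1 − (1+r)^(−36) = 0.288504165.
P = 26.41 / 0.288504165 ≈ 91.54.

$91.54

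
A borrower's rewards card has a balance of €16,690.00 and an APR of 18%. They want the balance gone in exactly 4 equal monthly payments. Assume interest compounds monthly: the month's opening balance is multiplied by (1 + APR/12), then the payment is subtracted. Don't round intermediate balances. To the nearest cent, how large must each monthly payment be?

€4,330.13

Monthly rate r = 18%/12 = 1.5% = 0.015.
Level-payment amortization: P = B₀·r / (1 − (1+r)^(−n)) = 16690.00·0.015 / (1 − 1.015^(−4)).
Denominator 1 − (1+r)^(−4) = 0.0578157697.
P = 250.35 / 0.0578157697 ≈ 4330.13.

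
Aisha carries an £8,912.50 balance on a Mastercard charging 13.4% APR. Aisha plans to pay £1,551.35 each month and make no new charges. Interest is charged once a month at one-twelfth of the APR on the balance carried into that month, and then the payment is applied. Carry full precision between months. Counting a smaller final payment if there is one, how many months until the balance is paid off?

6 months

Monthly rate r = 13.4%/12 = 1.11667% = 0.0111667.
Recurrence: B ← B·(1+r) − £1,551.35.
Month 1: interest £99.52; balance after payment £7,460.67.
Month 2: interest £83.31; balance after payment £5,992.63.
Month 3: interest £66.92; balance after payment £4,508.20.
Month 4: interest £50.34; balance after payment £3,007.19.
Month 5: interest £33.58; balance after payment £1,489.42.
Month 6: interest £16.63; balance after payment £0.00.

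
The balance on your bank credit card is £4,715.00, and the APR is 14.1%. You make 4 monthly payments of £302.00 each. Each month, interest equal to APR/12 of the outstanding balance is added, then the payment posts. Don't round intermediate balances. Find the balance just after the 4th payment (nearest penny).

Monthly rate r = 14.1%/12 = 1.175% = 0.01175.
Each month: B ← B·(1+r) − £302.00.
Month 1: interest £55.40; balance after payment £4,468.40.
Month 2: interest £52.50; balance after payment £4,218.90.
Month 3: interest £49.57; balance after payment £3,966.48.
Month 4: interest £46.61; balance after payment £3,711.08.

£3,711.08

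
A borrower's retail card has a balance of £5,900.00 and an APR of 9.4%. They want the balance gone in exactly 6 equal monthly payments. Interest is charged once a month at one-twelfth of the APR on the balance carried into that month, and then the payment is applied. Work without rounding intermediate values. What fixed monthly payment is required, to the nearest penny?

£1,010.47

Monthly rate r = 9.4%/12 = 0.783333% = 0.00783333.
Level-payment amortization: P = B₀·r / (1 − (1+r)^(−n)) = 5900.00·0.00783333 / (1 − 1.00783^(−6)).
Denominator 1 − (1+r)^(−6) = 0.0457378667.
P = 46.2167 / 0.0457378667 ≈ 1010.47.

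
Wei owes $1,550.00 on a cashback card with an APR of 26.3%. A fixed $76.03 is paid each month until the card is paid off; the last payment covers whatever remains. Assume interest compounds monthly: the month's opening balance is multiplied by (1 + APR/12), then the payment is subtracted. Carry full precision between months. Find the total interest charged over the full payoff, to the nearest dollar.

Monthly rate r = 26.3%/12 = 2.19167% = 0.0219167.
Payoff takes n = ⌈−ln(1 − rB₀/P)/ln(1+r)⌉ = ⌈27.309⌉ = 28 payments; the last is $23.64.
Total paid = 27·$76.03 + $23.64 = $2,076.45.
Total interest = total paid − principal = $2,076.45 − $1,550.00 = $526.45.

$526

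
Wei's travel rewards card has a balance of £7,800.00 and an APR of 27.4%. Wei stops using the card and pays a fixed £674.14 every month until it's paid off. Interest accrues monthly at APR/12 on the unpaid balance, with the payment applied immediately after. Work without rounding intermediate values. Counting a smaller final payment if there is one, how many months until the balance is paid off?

Monthly rate r = 27.4%/12 = 2.28333% = 0.0228333.
Recurrence: B ← B·(1+r) − £674.14.
Month 1: interest £178.10; balance after payment £7,303.96.
Month 2: interest £166.77; balance after payment £6,796.59.
Closed form: n = −ln(1 − rB₀/P)/ln(1+r) = −ln(0.73581)/ln(1.02283) ≈ 13.588, so the balance reaches zero during payment 14.

14 payments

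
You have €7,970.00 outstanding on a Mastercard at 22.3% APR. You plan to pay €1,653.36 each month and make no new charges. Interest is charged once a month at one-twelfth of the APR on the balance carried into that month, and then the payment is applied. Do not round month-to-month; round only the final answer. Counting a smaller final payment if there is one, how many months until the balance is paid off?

6 payments

Monthly rate r = 22.3%/12 = 1.85833% = 0.0185833.
Recurrence: B ← B·(1+r) − €1,653.36.
Month 1: interest €148.11; balance after payment €6,464.75.
Month 2: interest €120.14; balance after payment €4,931.53.
Month 3: interest €91.64; balance after payment €3,369.81.
Month 4: interest €62.62; balance after payment €1,779.07.
Month 5: interest €33.06; balance after payment €158.77.
Month 6: interest €2.95; balance after payment €0.00.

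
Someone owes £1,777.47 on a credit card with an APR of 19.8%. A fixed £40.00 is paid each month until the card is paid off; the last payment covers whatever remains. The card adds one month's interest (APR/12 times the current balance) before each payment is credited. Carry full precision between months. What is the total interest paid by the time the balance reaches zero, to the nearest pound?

£1,452

Monthly rate r = 19.8%/12 = 1.65% = 0.0165.
Payoff takes n = ⌈−ln(1 − rB₀/P)/ln(1+r)⌉ = ⌈80.736⌉ = 81 payments; the last is £29.52.
Total paid = 80·£40.00 + £29.52 = £3,229.52.
Total interest = total paid − principal = £3,229.52 − £1,777.47 = £1,452.05.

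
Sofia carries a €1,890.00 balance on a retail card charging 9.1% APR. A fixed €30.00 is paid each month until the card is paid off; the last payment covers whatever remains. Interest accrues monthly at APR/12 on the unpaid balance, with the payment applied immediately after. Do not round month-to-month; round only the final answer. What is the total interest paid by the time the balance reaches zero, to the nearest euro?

€690

Monthly rate r = 9.1%/12 = 0.758333% = 0.00758333.
Payoff takes n = ⌈−ln(1 − rB₀/P)/ln(1+r)⌉ = ⌈85.987⌉ = 86 payments; the last is €29.61.
Total paid = 85·€30.00 + €29.61 = €2,579.61.
Total interest = total paid − principal = €2,579.61 − €1,890.00 = €689.61.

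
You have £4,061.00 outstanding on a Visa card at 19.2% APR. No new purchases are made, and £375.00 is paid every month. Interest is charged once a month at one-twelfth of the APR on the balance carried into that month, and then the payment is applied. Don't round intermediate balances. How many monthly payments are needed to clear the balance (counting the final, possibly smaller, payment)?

Monthly rate r = 19.2%/12 = 1.6% = 0.016.
Recurrence: B ← B·(1+r) − £375.00.
Month 1: interest £64.98; balance after payment £3,750.98.
Month 2: interest £60.02; balance after payment £3,435.99.
Closed form: n = −ln(1 − rB₀/P)/ln(1+r) = −ln(0.82673)/ln(1.016) ≈ 11.987, so the balance reaches zero during payment 12.

12 payments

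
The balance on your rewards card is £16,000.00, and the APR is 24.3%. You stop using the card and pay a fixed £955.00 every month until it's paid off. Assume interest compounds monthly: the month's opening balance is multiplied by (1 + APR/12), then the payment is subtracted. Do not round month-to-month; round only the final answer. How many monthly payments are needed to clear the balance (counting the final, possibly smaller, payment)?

21 payments

Monthly rate r = 24.3%/12 = 2.025% = 0.02025.
Recurrence: B ← B·(1+r) − £955.00.
Month 1: interest £324.00; balance after payment £15,369.00.
Month 2: interest £311.22; balance after payment £14,725.22.
Closed form: n = −ln(1 − rB₀/P)/ln(1+r) = −ln(0.66073)/ln(1.02025) ≈ 20.671, so the balance reaches zero during payment 21.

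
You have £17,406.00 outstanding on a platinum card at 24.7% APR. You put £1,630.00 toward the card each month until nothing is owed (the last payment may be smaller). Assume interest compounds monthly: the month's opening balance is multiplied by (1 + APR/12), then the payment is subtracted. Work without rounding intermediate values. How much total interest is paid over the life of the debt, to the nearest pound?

£2,453

Monthly rate r = 24.7%/12 = 2.05833% = 0.0205833.
Payoff takes n = ⌈−ln(1 − rB₀/P)/ln(1+r)⌉ = ⌈12.182⌉ = 13 payments; the last is £299.47.
Total paid = 12·£1,630.00 + £299.47 = £19,859.47.
Total interest = total paid − principal = £19,859.47 − £17,406.00 = £2,453.47.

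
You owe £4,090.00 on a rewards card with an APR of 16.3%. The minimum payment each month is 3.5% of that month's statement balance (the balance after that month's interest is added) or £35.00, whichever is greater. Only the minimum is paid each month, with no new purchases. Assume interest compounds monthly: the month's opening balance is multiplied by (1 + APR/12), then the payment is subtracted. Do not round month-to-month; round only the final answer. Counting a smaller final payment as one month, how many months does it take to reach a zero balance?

101 months

Monthly rate r = 16.3%/12 = 1.35833% = 0.0135833.
While 3.5% of the post-interest balance exceeds £35.00, each month B ← (B·(1+r))·(1 − 0.035), i.e. B shrinks by the factor (1+r)·0.965 = 0.97811.
This holds for months 1–65. Entering month 66 the balance is £970.21; 3.5% of the post-interest balance is now below £35.00, so the flat £35.00 minimum applies from here.
From month 66 a fixed £35.00 at rate r clears £970.21 in 36 more payments. Total: 65 + 36 = 101 months.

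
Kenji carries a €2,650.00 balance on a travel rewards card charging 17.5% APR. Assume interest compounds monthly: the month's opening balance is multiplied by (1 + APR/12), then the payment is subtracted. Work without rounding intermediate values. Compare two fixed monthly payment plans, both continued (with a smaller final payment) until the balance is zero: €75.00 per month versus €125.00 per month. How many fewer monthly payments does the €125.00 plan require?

Monthly rate r = 17.5%/12 = 1.45833% = 0.0145833.
At €75.00/mo: n = ⌈−ln(1 − rB₀/P)/ln(1+r)⌉ = 51 payments (last €1.45); total interest = total paid − €2,650.00 = €1,101.45.
At €125.00/mo: 26 payments (last €68.48); total interest €543.48.
Payments saved = 51 − 26 = 25.

25 fewer payments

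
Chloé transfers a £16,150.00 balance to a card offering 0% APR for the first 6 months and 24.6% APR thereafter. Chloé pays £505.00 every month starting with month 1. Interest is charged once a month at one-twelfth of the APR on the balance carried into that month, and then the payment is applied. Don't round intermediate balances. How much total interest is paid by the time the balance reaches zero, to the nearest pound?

Promo months 1–6 at r₀ = 0%/12 = 0; months 7+ at r₁ = 24.6%/12 = 0.0205.
After month 6 (no interest yet): B = £16,150.00 − 6·£505.00 = £13,120.00.
Then at r₁ with £505.00/mo: n₂ = −ln(1 − r₁·B/P)/ln(1+r₁) ≈ 37.48 → 38 more payments.
Total paid = 43·£505.00 + £243.35 = £21,958.35; interest = £21,958.35 − £16,150.00 = £5,808.35.

£5,808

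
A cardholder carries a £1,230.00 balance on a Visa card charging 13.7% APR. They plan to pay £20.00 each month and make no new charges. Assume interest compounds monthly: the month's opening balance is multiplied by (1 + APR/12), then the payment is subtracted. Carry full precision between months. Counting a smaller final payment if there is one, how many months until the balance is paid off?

Monthly rate r = 13.7%/12 = 1.14167% = 0.0114167.
Recurrence: B ← B·(1+r) − £20.00.
Month 1: interest £14.04; balance after payment £1,224.04.
Month 2: interest £13.97; balance after payment £1,218.02.
Closed form: n = −ln(1 − rB₀/P)/ln(1+r) = −ln(0.29788)/ln(1.01142) ≈ 106.685, so the balance reaches zero during payment 107.

107 payments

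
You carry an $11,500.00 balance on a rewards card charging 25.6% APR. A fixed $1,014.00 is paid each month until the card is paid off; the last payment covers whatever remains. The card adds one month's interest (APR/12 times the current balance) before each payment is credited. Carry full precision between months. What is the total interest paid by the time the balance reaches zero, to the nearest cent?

Monthly rate r = 25.6%/12 = 2.13333% = 0.0213333.
Payoff takes n = ⌈−ln(1 − rB₀/P)/ln(1+r)⌉ = ⌈13.122⌉ = 14 payments; the last is $125.29.
Total paid = 13·$1,014.00 + $125.29 = $13,307.29.
Total interest = total paid − principal = $13,307.29 − $11,500.00 = $1,807.29.

$1,807.29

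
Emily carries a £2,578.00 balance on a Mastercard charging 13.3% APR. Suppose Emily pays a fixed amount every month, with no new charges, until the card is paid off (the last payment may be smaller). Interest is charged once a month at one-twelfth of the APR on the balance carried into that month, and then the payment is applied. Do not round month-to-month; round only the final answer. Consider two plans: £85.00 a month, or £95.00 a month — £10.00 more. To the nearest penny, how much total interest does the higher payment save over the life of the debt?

£75.81

Monthly rate r = 13.3%/12 = 1.10833% = 0.0110833.
At £85.00/mo: n = ⌈−ln(1 − rB₀/P)/ln(1+r)⌉ = 38 payments (last £14.51); total interest = total paid − £2,578.00 = £581.51.
At £95.00/mo: 33 payments (last £43.70); total interest £505.70.
Interest saved = £581.51 − £505.70 = £75.81.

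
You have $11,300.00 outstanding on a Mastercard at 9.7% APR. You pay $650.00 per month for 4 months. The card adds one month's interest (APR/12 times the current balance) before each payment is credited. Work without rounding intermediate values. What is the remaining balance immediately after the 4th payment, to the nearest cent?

$9,038.13

Monthly rate r = 9.7%/12 = 0.808333% = 0.00808333.
Each month: B ← B·(1+r) − $650.00.
Month 1: interest $91.34; balance after payment $10,741.34.
Month 2: interest $86.83; balance after payment $10,178.17.
Month 3: interest $82.27; balance after payment $9,610.44.
Month 4: interest $77.68; balance after payment $9,038.13.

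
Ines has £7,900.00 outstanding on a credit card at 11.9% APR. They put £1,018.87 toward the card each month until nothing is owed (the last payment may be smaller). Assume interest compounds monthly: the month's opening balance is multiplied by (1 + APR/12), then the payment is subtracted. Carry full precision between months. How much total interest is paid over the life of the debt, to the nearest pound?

Monthly rate r = 11.9%/12 = 0.991667% = 0.00991667.
Payoff takes n = ⌈−ln(1 − rB₀/P)/ln(1+r)⌉ = ⌈8.108⌉ = 9 payments; the last is £110.46.
Total paid = 8·£1,018.87 + £110.46 = £8,261.42.
Total interest = total paid − principal = £8,261.42 − £7,900.00 = £361.42.

£361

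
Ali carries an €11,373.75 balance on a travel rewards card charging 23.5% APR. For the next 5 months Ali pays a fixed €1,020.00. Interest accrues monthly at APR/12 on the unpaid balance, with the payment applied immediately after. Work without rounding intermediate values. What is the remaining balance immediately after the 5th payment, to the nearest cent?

€7,228.21

Monthly rate r = 23.5%/12 = 1.95833% = 0.0195833.
Each month: B ← B·(1+r) − €1,020.00.
Month 1: interest €222.74; balance after payment €10,576.49.
Month 2: interest €207.12; balance after payment €9,763.61.
Month 3: interest €191.20; balance after payment €8,934.81.
Month 4: interest €174.97; balance after payment €8,089.79.
Month 5: interest €158.42; balance after payment €7,228.21.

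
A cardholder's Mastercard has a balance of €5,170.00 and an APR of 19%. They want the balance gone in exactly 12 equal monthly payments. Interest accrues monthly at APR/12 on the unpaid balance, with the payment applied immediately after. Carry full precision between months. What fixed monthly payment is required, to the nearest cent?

€476.45

Monthly rate r = 19%/12 = 1.58333% = 0.0158333.
Level-payment amortization: P = B₀·r / (1 − (1+r)^(−n)) = 5170.00·0.0158333 / (1 − 1.01583^(−12)).
Denominator 1 − (1+r)^(−12) = 0.171809041.
P = 81.8583 / 0.171809041 ≈ 476.45.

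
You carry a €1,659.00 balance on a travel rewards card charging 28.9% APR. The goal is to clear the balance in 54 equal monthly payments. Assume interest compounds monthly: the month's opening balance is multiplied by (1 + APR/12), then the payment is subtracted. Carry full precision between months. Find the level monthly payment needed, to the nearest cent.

Monthly rate r = 28.9%/12 = 2.40833% = 0.0240833.
Level-payment amortization: P = B₀·r / (1 − (1+r)^(−n)) = 1659.00·0.0240833 / (1 − 1.02408^(−54)).
Denominator 1 − (1+r)^(−54) = 0.723373426.
P = 39.9542 / 0.723373426 ≈ 55.23.

€55.23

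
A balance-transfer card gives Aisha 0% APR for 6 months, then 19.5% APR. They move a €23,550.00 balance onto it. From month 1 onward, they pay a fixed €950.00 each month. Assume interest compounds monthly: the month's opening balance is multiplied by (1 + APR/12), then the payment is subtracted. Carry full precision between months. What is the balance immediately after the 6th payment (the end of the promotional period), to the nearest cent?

€17,850.00

Promo months 1–6 at r₀ = 0%/12 = 0; months 7+ at r₁ = 19.5%/12 = 0.01625.
After month 6 (no interest yet): B = €23,550.00 − 6·€950.00 = €17,850.00.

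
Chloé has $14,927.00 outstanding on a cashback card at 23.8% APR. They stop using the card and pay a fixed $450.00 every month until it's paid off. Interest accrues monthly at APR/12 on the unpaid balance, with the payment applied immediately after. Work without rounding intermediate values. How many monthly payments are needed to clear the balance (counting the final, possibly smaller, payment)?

Monthly rate r = 23.8%/12 = 1.98333% = 0.0198333.
Recurrence: B ← B·(1+r) − $450.00.
Month 1: interest $296.05; balance after payment $14,773.05.
Month 2: interest $293.00; balance after payment $14,616.05.
Closed form: n = −ln(1 − rB₀/P)/ln(1+r) = −ln(0.34211)/ln(1.01983) ≈ 54.617, so the balance reaches zero during payment 55.

55 months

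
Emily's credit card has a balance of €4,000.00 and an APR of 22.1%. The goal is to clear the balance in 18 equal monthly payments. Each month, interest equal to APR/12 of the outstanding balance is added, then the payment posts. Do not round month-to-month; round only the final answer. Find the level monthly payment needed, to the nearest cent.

Monthly rate r = 22.1%/12 = 1.84167% = 0.0184167.
Level-payment amortization: P = B₀·r / (1 − (1+r)^(−n)) = 4000.00·0.0184167 / (1 − 1.01842^(−18)).
Denominator 1 − (1+r)^(−18) = 0.279985844.
P = 73.6667 / 0.279985844 ≈ 263.11.

€263.11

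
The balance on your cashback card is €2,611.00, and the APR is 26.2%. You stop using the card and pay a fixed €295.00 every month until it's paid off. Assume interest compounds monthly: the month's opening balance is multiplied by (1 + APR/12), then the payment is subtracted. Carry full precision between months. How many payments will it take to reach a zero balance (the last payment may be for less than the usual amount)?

Monthly rate r = 26.2%/12 = 2.18333% = 0.0218333.
Recurrence: B ← B·(1+r) − €295.00.
Month 1: interest €57.01; balance after payment €2,373.01.
Month 2: interest €51.81; balance after payment €2,129.82.
Closed form: n = −ln(1 − rB₀/P)/ln(1+r) = −ln(0.80676)/ln(1.02183) ≈ 9.942, so the balance reaches zero during payment 10.

10 months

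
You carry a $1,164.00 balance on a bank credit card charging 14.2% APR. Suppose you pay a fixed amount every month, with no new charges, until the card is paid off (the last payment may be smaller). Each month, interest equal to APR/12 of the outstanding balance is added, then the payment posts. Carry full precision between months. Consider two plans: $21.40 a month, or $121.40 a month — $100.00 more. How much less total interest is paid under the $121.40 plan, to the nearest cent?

$634.13

Monthly rate r = 14.2%/12 = 1.18333% = 0.0118333.
At $21.40/mo: n = ⌈−ln(1 − rB₀/P)/ln(1+r)⌉ = 88 payments (last $15.25); total interest = total paid − $1,164.00 = $713.05.
At $121.40/mo: 11 payments (last $28.92); total interest $78.92.
Interest saved = $713.05 − $78.92 = $634.13.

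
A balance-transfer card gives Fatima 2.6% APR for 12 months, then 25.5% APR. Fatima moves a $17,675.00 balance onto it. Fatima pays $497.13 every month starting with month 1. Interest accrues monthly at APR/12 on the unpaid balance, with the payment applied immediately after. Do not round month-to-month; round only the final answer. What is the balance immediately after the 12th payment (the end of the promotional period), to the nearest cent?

Promo months 1–12 at r₀ = 2.6%/12 = 0.00216667; months 13+ at r₁ = 25.5%/12 = 0.02125.
After month 12: iterate B ← B·(1+r₀) − $497.13 for 12 months → $12,102.90.

$12,102.90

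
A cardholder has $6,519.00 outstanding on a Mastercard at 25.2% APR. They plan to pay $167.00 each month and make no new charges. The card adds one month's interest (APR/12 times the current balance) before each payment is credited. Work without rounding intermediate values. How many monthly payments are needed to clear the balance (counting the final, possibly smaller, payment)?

83 months

Monthly rate r = 25.2%/12 = 2.1% = 0.021.
Recurrence: B ← B·(1+r) − $167.00.
Month 1: interest $136.90; balance after payment $6,488.90.
Month 2: interest $136.27; balance after payment $6,458.17.
Closed form: n = −ln(1 − rB₀/P)/ln(1+r) = −ln(0.18025)/ln(1.021) ≈ 82.446, so the balance reaches zero during payment 83.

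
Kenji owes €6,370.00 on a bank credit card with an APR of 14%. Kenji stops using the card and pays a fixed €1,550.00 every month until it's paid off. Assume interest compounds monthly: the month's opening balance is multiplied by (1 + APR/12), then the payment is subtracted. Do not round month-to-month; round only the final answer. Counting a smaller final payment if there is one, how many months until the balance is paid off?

5 payments

Monthly rate r = 14%/12 = 1.16667% = 0.0116667.
Recurrence: B ← B·(1+r) − €1,550.00.
Month 1: interest €74.32; balance after payment €4,894.32.
Month 2: interest €57.10; balance after payment €3,401.42.
Month 3: interest €39.68; balance after payment €1,891.10.
Month 4: interest €22.06; balance after payment €363.16.
Month 5: interest €4.24; balance after payment €0.00.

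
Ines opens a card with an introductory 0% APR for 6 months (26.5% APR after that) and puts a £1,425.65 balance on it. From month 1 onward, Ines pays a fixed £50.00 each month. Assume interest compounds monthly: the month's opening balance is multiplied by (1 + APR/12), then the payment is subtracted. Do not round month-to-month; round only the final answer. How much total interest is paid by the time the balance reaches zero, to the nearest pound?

Promo months 1–6 at r₀ = 0%/12 = 0; months 7+ at r₁ = 26.5%/12 = 0.0220833.
After month 6 (no interest yet): B = £1,425.65 − 6·£50.00 = £1,125.65.
Then at r₁ with £50.00/mo: n₂ = −ln(1 − r₁·B/P)/ln(1+r₁) ≈ 31.47 → 32 more payments.
Total paid = 37·£50.00 + £23.84 = £1,873.84; interest = £1,873.84 − £1,425.65 = £448.19.

£448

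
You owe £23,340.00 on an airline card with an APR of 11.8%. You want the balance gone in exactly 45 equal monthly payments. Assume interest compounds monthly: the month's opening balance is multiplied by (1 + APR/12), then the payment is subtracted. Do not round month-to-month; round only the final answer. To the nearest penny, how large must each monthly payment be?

Monthly rate r = 11.8%/12 = 0.983333% = 0.00983333.
Level-payment amortization: P = B₀·r / (1 − (1+r)^(−n)) = 23340.00·0.00983333 / (1 − 1.00983^(−45)).
Denominator 1 − (1+r)^(−45) = 0.35618157.
P = 229.51 / 0.35618157 ≈ 644.36.

£644.36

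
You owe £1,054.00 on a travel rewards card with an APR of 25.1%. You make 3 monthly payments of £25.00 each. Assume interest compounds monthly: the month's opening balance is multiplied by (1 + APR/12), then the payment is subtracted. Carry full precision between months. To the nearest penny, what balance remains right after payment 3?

£1,044.95

Monthly rate r = 25.1%/12 = 2.09167% = 0.0209167.
Each month: B ← B·(1+r) − £25.00.
Month 1: interest £22.05; balance after payment £1,051.05.
Month 2: interest £21.98; balance after payment £1,048.03.
Month 3: interest £21.92; balance after payment £1,044.95.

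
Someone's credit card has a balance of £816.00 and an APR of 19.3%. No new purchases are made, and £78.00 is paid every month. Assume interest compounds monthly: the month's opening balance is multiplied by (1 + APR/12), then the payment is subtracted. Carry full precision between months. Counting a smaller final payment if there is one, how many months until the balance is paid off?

12 months

Monthly rate r = 19.3%/12 = 1.60833% = 0.0160833.
Recurrence: B ← B·(1+r) − £78.00.
Month 1: interest £13.12; balance after payment £751.12.
Month 2: interest £12.08; balance after payment £685.20.
Closed form: n = −ln(1 − rB₀/P)/ln(1+r) = −ln(0.83174)/ln(1.01608) ≈ 11.547, so the balance reaches zero during payment 12.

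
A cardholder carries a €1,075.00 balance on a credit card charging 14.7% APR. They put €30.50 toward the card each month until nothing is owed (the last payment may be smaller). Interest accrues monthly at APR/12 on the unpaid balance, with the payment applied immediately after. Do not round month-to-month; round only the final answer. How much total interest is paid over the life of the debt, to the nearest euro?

Monthly rate r = 14.7%/12 = 1.225% = 0.01225.
Payoff takes n = ⌈−ln(1 − rB₀/P)/ln(1+r)⌉ = ⌈46.422⌉ = 47 payments; the last is €12.92.
Total paid = 46·€30.50 + €12.92 = €1,415.92.
Total interest = total paid − principal = €1,415.92 − €1,075.00 = €340.92.

€341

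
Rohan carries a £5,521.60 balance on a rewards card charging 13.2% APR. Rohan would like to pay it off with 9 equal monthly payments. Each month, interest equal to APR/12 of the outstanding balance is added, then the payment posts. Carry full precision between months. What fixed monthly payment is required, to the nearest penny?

Monthly rate r = 13.2%/12 = 1.1% = 0.011.
Level-payment amortization: P = B₀·r / (1 − (1+r)^(−n)) = 5521.60·0.011 / (1 − 1.011^(−9)).
Denominator 1 − (1+r)^(−9) = 0.0937675698.
P = 60.7376 / 0.0937675698 ≈ 647.75.

£647.75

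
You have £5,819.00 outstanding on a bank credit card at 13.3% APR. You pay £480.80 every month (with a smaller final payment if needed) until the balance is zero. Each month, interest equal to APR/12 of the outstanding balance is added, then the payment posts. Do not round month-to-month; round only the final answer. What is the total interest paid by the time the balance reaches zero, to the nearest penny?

Monthly rate r = 13.3%/12 = 1.10833% = 0.0110833.
Payoff takes n = ⌈−ln(1 − rB₀/P)/ln(1+r)⌉ = ⌈13.067⌉ = 14 payments; the last is £32.44.
Total paid = 13·£480.80 + £32.44 = £6,282.84.
Total interest = total paid − principal = £6,282.84 − £5,819.00 = £463.84.

£463.84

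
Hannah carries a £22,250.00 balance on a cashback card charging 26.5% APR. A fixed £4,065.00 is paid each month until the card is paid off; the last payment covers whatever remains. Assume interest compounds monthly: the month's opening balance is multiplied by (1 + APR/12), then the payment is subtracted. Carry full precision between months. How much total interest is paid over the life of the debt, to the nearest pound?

£1,729

Monthly rate r = 26.5%/12 = 2.20833% = 0.0220833.
Payoff takes n = ⌈−ln(1 − rB₀/P)/ln(1+r)⌉ = ⌈5.898⌉ = 6 payments; the last is £3,653.92.
Total paid = 5·£4,065.00 + £3,653.92 = £23,978.92.
Total interest = total paid − principal = £23,978.92 − £22,250.00 = £1,728.92.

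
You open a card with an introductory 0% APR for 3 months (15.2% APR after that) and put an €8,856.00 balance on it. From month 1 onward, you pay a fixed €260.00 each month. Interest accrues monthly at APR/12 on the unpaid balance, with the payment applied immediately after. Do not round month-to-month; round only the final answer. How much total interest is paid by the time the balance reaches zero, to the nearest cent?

Promo months 1–3 at r₀ = 0%/12 = 0; months 4+ at r₁ = 15.2%/12 = 0.0126667.
After month 3 (no interest yet): B = €8,856.00 − 3·€260.00 = €8,076.00.
Then at r₁ with €260.00/mo: n₂ = −ln(1 − r₁·B/P)/ln(1+r₁) ≈ 39.72 → 40 more payments.
Total paid = 42·€260.00 + €187.56 = €11,107.56; interest = €11,107.56 − €8,856.00 = €2,251.56.

€2,251.56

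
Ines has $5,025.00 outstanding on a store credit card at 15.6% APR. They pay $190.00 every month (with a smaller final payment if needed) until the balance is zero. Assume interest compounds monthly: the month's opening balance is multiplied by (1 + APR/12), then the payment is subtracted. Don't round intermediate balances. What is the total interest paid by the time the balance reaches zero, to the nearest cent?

Monthly rate r = 15.6%/12 = 1.3% = 0.013.
Payoff takes n = ⌈−ln(1 − rB₀/P)/ln(1+r)⌉ = ⌈32.619⌉ = 33 payments; the last is $117.89.
Total paid = 32·$190.00 + $117.89 = $6,197.89.
Total interest = total paid − principal = $6,197.89 − $5,025.00 = $1,172.89.

$1,172.89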